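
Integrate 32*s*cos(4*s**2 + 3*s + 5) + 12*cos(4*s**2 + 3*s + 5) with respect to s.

4*sin(4*s**2 + 3*s + 5) + C

Let u = 4*s**2 + 3*s + 5, so du = (8*s + 3) ds.
Rewriting, the integral becomes 4·∫ cos(u) du = 4·sin(u).
Substituting back, u = 4*s**2 + 3*s + 5.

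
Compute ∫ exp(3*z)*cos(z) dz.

exp(3*z)*sin(z)/10 + 3*exp(3*z)*cos(z)/10 + C

Let I denote the integral. Integrate by parts with u = cos(z), dv = exp(3*z) dz, so v = exp(3*z)/3: I = exp(3*z)*cos(z)/3 + (1/3)·∫ exp(3*z)*sin(z) dz.
Apply parts again with u = sin(z), dv = exp(3*z) dz: ∫ exp(3*z)*sin(z) dz = exp(3*z)*sin(z)/3 − (1/3)·I. Substituting back brings back I: I = exp(3*z)*sin(z)/9 + exp(3*z)*cos(z)/3 − (1/9)·I.
Solving for I: (1 + 1/9)·I equals the remaining terms, so I = (9/10)·(exp(3*z)*sin(z)/9 + exp(3*z)*cos(z)/3).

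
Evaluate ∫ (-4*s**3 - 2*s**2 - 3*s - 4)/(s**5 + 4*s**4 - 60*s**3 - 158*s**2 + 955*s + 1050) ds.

Factor the denominator: (s - 5)**2*(s + 1)*(s + 6)*(s + 7).
Partial-fraction decomposition: 1291/(864*(s + 7)) - 806/(605*(s + 6)) + 1/(1080*(s + 1)) - 5677/(34848*(s - 5)) - 569/(792*(s - 5)**2).
Integrate each term; A/(s−a) gives A·log|s−a|; A/(s−a)² gives −A/(s−a).

-5677*log(s - 5)/34848 + log(s + 1)/1080 - 806*log(s + 6)/605 + 1291*log(s + 7)/864 + 569/(792*s - 3960) + C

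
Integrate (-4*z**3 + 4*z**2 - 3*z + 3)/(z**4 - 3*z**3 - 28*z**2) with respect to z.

Factor the denominator: z**2*(z - 7)*(z + 4).
Partial-fraction decomposition: -335/(176*(z + 4)) - 1194/(539*(z - 7)) + 93/(784*z) - 3/(28*z**2).
Integrate each term; A/(z−a) gives A·log|z−a|; A/(z−a)² gives −A/(z−a).

93*log(z)/784 - 1194*log(z - 7)/539 - 335*log(z + 4)/176 + 3/(28*z) + C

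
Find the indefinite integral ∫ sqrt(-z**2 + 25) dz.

z*sqrt(-z**2 + 25)/2 + 25*asin(z/5)/2 + C

Substitute z = 5·sin(θ), so dz = 5·cos(θ) dθ and the radical becomes sqrt(-z**2 + 25) = 5·cos(θ) by the Pythagorean identity.
Integrate the resulting trig expression in θ, then back-substitute θ = asin(z/5), sin(θ) = z/5, cos(θ) = sqrt(-z**2 + 25)/5 (absorbing any constant into C).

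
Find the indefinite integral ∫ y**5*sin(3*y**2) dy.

Let u = y², du = 2y dy; rewrite as (1/2)∫ u^2·sin(3u) du.
Now integrate by parts 2 times.

-y**4*cos(3*y**2)/6 + y**2*sin(3*y**2)/9 + cos(3*y**2)/27 + C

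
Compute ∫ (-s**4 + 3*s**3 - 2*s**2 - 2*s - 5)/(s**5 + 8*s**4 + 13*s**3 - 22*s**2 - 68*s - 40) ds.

Factor the denominator: (s - 2)*(s + 1)*(s + 2)**2*(s + 5).
Partial-fraction decomposition: -1045/(252*(s + 5)) + 349/(144*(s + 2)) - 49/(12*(s + 2)**2) + 3/(4*(s + 1)) - 3/(112*(s - 2)).
Integrate each term; A/(s−a) gives A·log|s−a|; A/(s−a)² gives −A/(s−a).

-3*log(s - 2)/112 + 3*log(s + 1)/4 + 349*log(s + 2)/144 - 1045*log(s + 5)/252 + 49/(12*s + 24) + C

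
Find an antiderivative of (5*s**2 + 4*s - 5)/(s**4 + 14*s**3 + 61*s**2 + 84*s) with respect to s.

Factor the denominator: s*(s + 3)*(s + 4)*(s + 7).
Partial-fraction decomposition: -53/(21*(s + 7)) + 59/(12*(s + 4)) - 7/(3*(s + 3)) - 5/(84*s).
Integrate each term: A/(s−a) contributes A·log|s−a|.

-5*log(s)/84 - 7*log(s + 3)/3 + 59*log(s + 4)/12 - 53*log(s + 7)/21 + C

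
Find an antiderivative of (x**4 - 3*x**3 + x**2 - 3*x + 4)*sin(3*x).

Use integration by parts with u = x**4 - 3*x**3 + x**2 - 3*x + 4, dv = sin(3*x) dx, so v = -cos(3*x)/3.
Apply parts 4 times (tabular method): alternate signs, differentiate u down to 0, integrate dv up.

-x**4*cos(3*x)/3 + 4*x**3*sin(3*x)/9 + x**3*cos(3*x) - x**2*sin(3*x) + x**2*cos(3*x)/9 - 2*x*sin(3*x)/27 + x*cos(3*x)/3 - sin(3*x)/9 - 110*cos(3*x)/81 + C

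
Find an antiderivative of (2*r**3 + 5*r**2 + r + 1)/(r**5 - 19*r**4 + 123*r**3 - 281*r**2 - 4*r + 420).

939*log(r - 7)/80 - 619*log(r - 6)/28 + 127*log(r - 5)/12 - 13*log(r - 2)/60 + log(r + 1)/336 + C

Factor the denominator: (r - 7)*(r - 6)*(r - 5)*(r - 2)*(r + 1).
Partial-fraction decomposition: 1/(336*(r + 1)) - 13/(60*(r - 2)) + 127/(12*(r - 5)) - 619/(28*(r - 6)) + 939/(80*(r - 7)).
Integrate each term: A/(r−a) contributes A·log|r−a|.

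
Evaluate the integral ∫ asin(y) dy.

y*asin(y) + sqrt(-y**2 + 1) + C

Use integration by parts with u = arcsin(y), dv = dy.
Then du = 1/sqrt(-y**2 + 1) dy.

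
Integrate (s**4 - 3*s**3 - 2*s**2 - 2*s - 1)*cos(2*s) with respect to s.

s**4*sin(2*s)/2 - 3*s**3*sin(2*s)/2 + s**3*cos(2*s) - 5*s**2*sin(2*s)/2 - 9*s**2*cos(2*s)/4 + 5*s*sin(2*s)/4 - 5*s*cos(2*s)/2 + 3*sin(2*s)/4 + 5*cos(2*s)/8 + C

Use integration by parts with u = s**4 - 3*s**3 - 2*s**2 - 2*s - 1, dv = cos(2*s) ds, so v = sin(2*s)/2.
Apply parts 4 times (tabular method): alternate signs, differentiate u down to 0, integrate dv up.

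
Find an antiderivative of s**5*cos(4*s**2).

s**4*sin(4*s**2)/8 + s**2*cos(4*s**2)/16 - sin(4*s**2)/64 + C

Let u = s², du = 2s ds; rewrite as (1/2)∫ u^2·cos(4u) du.
Now integrate by parts 2 times.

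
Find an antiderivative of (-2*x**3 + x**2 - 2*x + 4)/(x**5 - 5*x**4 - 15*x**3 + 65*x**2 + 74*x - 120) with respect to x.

Factor the denominator: (x - 5)*(x - 4)*(x - 1)*(x + 2)*(x + 3).
Partial-fraction decomposition: 73/(224*(x + 3)) - 2/(9*(x + 2)) + 1/(144*(x - 1)) + 58/(63*(x - 4)) - 33/(32*(x - 5)).
Integrate each term: A/(x−a) contributes A·log|x−a|.

-33*log(x - 5)/32 + 58*log(x - 4)/63 + log(x - 1)/144 - 2*log(x + 2)/9 + 73*log(x + 3)/224 + C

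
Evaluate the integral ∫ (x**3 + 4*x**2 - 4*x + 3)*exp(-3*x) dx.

Use integration by parts with u = x**3 + 4*x**2 - 4*x + 3, dv = exp(-3*x) dx, so v = -exp(-3*x)/3.
Apply parts 3 times (tabular method): alternate signs, differentiate u down to 0, integrate dv up.

(-9*x**3 - 45*x**2 + 6*x - 25)*exp(-3*x)/27 + C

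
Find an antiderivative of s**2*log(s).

Use integration by parts with u = log(s), dv = s**2 ds.
Then du = 1/s ds and v = s**3/3.

s**3*log(s)/3 - s**3/9 + C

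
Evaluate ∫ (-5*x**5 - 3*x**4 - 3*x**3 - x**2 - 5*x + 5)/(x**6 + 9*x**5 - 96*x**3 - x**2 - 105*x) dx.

Factor the denominator: x*(x - 3)*(x + 5)*(x + 7)*(x**2 + 1).
Partial-fraction decomposition: (82*x + 201)/(3250*(x**2 + 1)) - 19463/(1750*(x + 7)) + 1413/(208*(x + 5)) - 779/(1200*(x - 3)) - 1/(21*x).
Integrate each term; A/(x−a) gives A·log|x−a|; the (Bx+D)/(x²+p²) term gives a log and an atan.

-log(x)/21 - 779*log(x - 3)/1200 + 1413*log(x + 5)/208 - 19463*log(x + 7)/1750 + 41*log(x**2 + 1)/3250 + 201*atan(x)/3250 + C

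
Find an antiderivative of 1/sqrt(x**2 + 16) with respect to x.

Substitute x = 4·tan(θ), so dx = 4·sec(θ)^2 dθ and the radical becomes sqrt(x**2 + 16) = 4·sec(θ) by the Pythagorean identity.
Integrate the resulting trig expression in θ, then back-substitute tan(θ) = x/4, sec(θ) = sqrt(x**2 + 16)/4 (absorbing any constant into C).

log(x + sqrt(x**2 + 16)) + C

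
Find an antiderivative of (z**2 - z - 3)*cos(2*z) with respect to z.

Use integration by parts with u = z**2 - z - 3, dv = cos(2*z) dz, so v = sin(2*z)/2.
Apply parts 2 times (tabular method): alternate signs, differentiate u down to 0, integrate dv up.

z**2*sin(2*z)/2 - z*sin(2*z)/2 + z*cos(2*z)/2 - 7*sin(2*z)/4 - cos(2*z)/4 + C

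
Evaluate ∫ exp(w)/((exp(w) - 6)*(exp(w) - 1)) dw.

Let u = e^w, du = e^w dw.
The integral becomes ∫ du/((u-1)(u-6)); decompose into partial fractions.

log(exp(w) - 6)/5 - log(exp(w) - 1)/5 + C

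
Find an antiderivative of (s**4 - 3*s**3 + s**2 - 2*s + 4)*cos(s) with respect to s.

s**4*sin(s) - 3*s**3*sin(s) + 4*s**3*cos(s) - 11*s**2*sin(s) - 9*s**2*cos(s) + 16*s*sin(s) - 22*s*cos(s) + 26*sin(s) + 16*cos(s) + C

Use integration by parts with u = s**4 - 3*s**3 + s**2 - 2*s + 4, dv = cos(s) ds, so v = sin(s).
Apply parts 4 times (tabular method): alternate signs, differentiate u down to 0, integrate dv up.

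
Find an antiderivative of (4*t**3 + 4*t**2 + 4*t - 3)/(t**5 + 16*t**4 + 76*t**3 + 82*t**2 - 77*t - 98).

Factor the denominator: (t - 1)*(t + 1)*(t + 2)*(t + 7)**2.
Partial-fraction decomposition: 6893/(28800*(t + 7)) + 1207/(240*(t + 7)**2) - 9/(25*(t + 2)) + 7/(72*(t + 1)) + 3/(128*(t - 1)).
Integrate each term; A/(t−a) gives A·log|t−a|; A/(t−a)² gives −A/(t−a).

3*log(t - 1)/128 + 7*log(t + 1)/72 - 9*log(t + 2)/25 + 6893*log(t + 7)/28800 - 1207/(240*t + 1680) + C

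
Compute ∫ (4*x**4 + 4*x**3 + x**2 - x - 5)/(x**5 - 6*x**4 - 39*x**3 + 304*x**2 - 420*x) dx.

log(x)/84 + 6073*log(x - 6)/312 - 67*log(x - 5)/4 + 31*log(x - 2)/72 + 2761*log(x + 7)/3276 + C

Factor the denominator: x*(x - 6)*(x - 5)*(x - 2)*(x + 7).
Partial-fraction decomposition: 2761/(3276*(x + 7)) + 31/(72*(x - 2)) - 67/(4*(x - 5)) + 6073/(312*(x - 6)) + 1/(84*x).
Integrate each term: A/(x−a) contributes A·log|x−a|.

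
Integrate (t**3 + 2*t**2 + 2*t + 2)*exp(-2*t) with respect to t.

Use integration by parts with u = t**3 + 2*t**2 + 2*t + 2, dv = exp(-2*t) dt, so v = -exp(-2*t)/2.
Apply parts 3 times (tabular method): alternate signs, differentiate u down to 0, integrate dv up.

(-4*t**3 - 14*t**2 - 22*t - 19)*exp(-2*t)/8 + C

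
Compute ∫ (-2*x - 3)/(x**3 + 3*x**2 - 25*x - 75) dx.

-13*log(x - 5)/80 - 3*log(x + 3)/16 + 7*log(x + 5)/20 + C

Factor the denominator: (x - 5)*(x + 3)*(x + 5).
Partial-fraction decomposition: 7/(20*(x + 5)) - 3/(16*(x + 3)) - 13/(80*(x - 5)).
Integrate each term: A/(x−a) contributes A·log|x−a|.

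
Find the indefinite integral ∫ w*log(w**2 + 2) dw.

w**2*log(w**2 + 2)/2 - w**2/2 + log(w**2 + 2) + C

Let u = w**2 + 2, so du = (2*w) dw.
The integral becomes (1/2)·∫ log(u) du; integrate by parts with u′=log(u), dv′=du.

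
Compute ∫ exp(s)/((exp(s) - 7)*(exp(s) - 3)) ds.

log(exp(s) - 7)/4 - log(exp(s) - 3)/4 + C

Let u = e^s, du = e^s ds.
The integral becomes ∫ du/((u-3)(u-7)); decompose into partial fractions.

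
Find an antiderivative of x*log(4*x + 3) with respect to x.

Use integration by parts with u = log(4*x + 3), dv = x dx.
Then du = 4/(4*x + 3) dx and v = x**2/2.

x**2*log(4*x + 3)/2 - x**2/4 + 3*x/8 - 9*log(4*x + 3)/32 + C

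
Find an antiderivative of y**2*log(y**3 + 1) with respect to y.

y**3*log(y**3 + 1)/3 - y**3/3 + log(y**3 + 1)/3 + C

Let u = y**3 + 1, so du = (3*y**2) dy.
The integral becomes (1/3)·∫ log(u) du; integrate by parts with u′=log(u), dv′=du.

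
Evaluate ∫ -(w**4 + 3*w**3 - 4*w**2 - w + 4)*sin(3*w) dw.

Use integration by parts with u = w**4 + 3*w**3 - 4*w**2 - w + 4, dv = -sin(3*w) dw, so v = cos(3*w)/3.
Apply parts 4 times (tabular method): alternate signs, differentiate u down to 0, integrate dv up.

w**4*cos(3*w)/3 - 4*w**3*sin(3*w)/9 + w**3*cos(3*w) - w**2*sin(3*w) - 16*w**2*cos(3*w)/9 + 32*w*sin(3*w)/27 - w*cos(3*w) + sin(3*w)/3 + 140*cos(3*w)/81 + C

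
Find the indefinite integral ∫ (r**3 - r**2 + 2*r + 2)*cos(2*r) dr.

Use integration by parts with u = r**3 - r**2 + 2*r + 2, dv = cos(2*r) dr, so v = sin(2*r)/2.
Apply parts 3 times (tabular method): alternate signs, differentiate u down to 0, integrate dv up.

r**3*sin(2*r)/2 - r**2*sin(2*r)/2 + 3*r**2*cos(2*r)/4 + r*sin(2*r)/4 - r*cos(2*r)/2 + 5*sin(2*r)/4 + cos(2*r)/8 + C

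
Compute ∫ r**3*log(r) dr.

Use integration by parts with u = log(r), dv = r**3 dr.
Then du = 1/r dr and v = r**4/4.

r**4*log(r)/4 - r**4/16 + C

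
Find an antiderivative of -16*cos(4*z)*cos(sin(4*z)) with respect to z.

-4*sin(sin(4*z)) + C

Let u = sin(4*z), so du = (4*cos(4*z)) dz.
Rewriting, the integral becomes -4·∫ cos(u) du = -4·sin(u).
Substituting back, u = sin(4*z).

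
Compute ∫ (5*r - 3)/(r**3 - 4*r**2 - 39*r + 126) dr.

Factor the denominator: (r - 7)*(r - 3)*(r + 6).
Partial-fraction decomposition: -11/(39*(r + 6)) - 1/(3*(r - 3)) + 8/(13*(r - 7)).
Integrate each term: A/(r−a) contributes A·log|r−a|.

8*log(r - 7)/13 - log(r - 3)/3 - 11*log(r + 6)/39 + C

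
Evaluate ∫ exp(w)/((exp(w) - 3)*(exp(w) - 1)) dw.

Let u = e^w, du = e^w dw.
The integral becomes ∫ du/((u-1)(u-3)); decompose into partial fractions.

log(exp(w) - 3)/2 - log(exp(w) - 1)/2 + C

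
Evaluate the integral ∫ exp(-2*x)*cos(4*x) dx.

exp(-2*x)*sin(4*x)/5 - exp(-2*x)*cos(4*x)/10 + C

Let I denote the integral. Integrate by parts with u = cos(4*x), dv = exp(-2*x) dx, so v = -exp(-2*x)/2: I = -exp(-2*x)*cos(4*x)/2 − 2·∫ exp(-2*x)*sin(4*x) dx.
Apply parts again with u = sin(4*x), dv = exp(-2*x) dx: ∫ exp(-2*x)*sin(4*x) dx = -exp(-2*x)*sin(4*x)/2 + 2·I. Substituting back brings back I: I = exp(-2*x)*sin(4*x) - exp(-2*x)*cos(4*x)/2 − 4·I.
Solving for I: (1 + 4)·I equals the remaining terms, so I = (1/5)·(exp(-2*x)*sin(4*x) - exp(-2*x)*cos(4*x)/2).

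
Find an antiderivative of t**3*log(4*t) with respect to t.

Use integration by parts with u = log(4*t), dv = t**3 dt.
Then du = 1/t dt and v = t**4/4.

t**4*(log(t) + 2*log(2))/4 - t**4/16 + C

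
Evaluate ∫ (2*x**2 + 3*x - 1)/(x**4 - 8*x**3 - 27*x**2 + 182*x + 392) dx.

709*log(x - 7)/9801 + log(x + 2)/162 - 19*log(x + 4)/242 - 118/(99*x - 693) + C

Factor the denominator: (x - 7)**2*(x + 2)*(x + 4).
Partial-fraction decomposition: -19/(242*(x + 4)) + 1/(162*(x + 2)) + 709/(9801*(x - 7)) + 118/(99*(x - 7)**2).
Integrate each term; A/(x−a) gives A·log|x−a|; A/(x−a)² gives −A/(x−a).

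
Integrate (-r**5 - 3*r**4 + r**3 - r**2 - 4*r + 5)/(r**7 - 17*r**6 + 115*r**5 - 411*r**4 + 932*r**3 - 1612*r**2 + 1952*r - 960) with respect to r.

Factor the denominator: (r - 5)*(r - 4)**2*(r - 3)*(r - 1)*(r**2 + 4).
Partial-fraction decomposition: -3*(61*r + 131)/(7540*(r**2 + 4)) - 1/(120*(r - 1)) + 475/(52*(r - 3)) + 145/(12*(r - 4)) + 117/(4*(r - 4)**2) - 4915/(232*(r - 5)).
Integrate each term; A/(r−a) gives A·log|r−a|; the (Br+D)/(r²+p²) term gives a log and an atan.

-4915*log(r - 5)/232 + 145*log(r - 4)/12 + 475*log(r - 3)/52 - log(r - 1)/120 - 183*log(r**2 + 4)/15080 - 393*atan(r/2)/15080 - 117/(4*r - 16) + C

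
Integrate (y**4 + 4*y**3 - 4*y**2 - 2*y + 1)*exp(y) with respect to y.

(y**4 - 4*y**2 + 6*y - 5)*exp(y) + C

Use integration by parts with u = y**4 + 4*y**3 - 4*y**2 - 2*y + 1, dv = exp(y) dy, so v = exp(y).
Apply parts 4 times (tabular method): alternate signs, differentiate u down to 0, integrate dv up.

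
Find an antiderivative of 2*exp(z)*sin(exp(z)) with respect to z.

-2*cos(exp(z)) + C

Let u = exp(z), so du = (exp(z)) dz.
Rewriting, the integral becomes 2·∫ sin(u) du = 2·-cos(u).
Substituting back, u = exp(z).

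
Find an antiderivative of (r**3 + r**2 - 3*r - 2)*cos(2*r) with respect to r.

Use integration by parts with u = r**3 + r**2 - 3*r - 2, dv = cos(2*r) dr, so v = sin(2*r)/2.
Apply parts 3 times (tabular method): alternate signs, differentiate u down to 0, integrate dv up.

r**3*sin(2*r)/2 + r**2*sin(2*r)/2 + 3*r**2*cos(2*r)/4 - 9*r*sin(2*r)/4 + r*cos(2*r)/2 - 5*sin(2*r)/4 - 9*cos(2*r)/8 + C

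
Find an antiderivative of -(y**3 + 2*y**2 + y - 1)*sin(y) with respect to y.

Use integration by parts with u = y**3 + 2*y**2 + y - 1, dv = -sin(y) dy, so v = cos(y).
Apply parts 3 times (tabular method): alternate signs, differentiate u down to 0, integrate dv up.

y**3*cos(y) - 3*y**2*sin(y) + 2*y**2*cos(y) - 4*y*sin(y) - 5*y*cos(y) + 5*sin(y) - 5*cos(y) + C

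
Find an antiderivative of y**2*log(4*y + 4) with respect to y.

Use integration by parts with u = log(4*y + 4), dv = y**2 dy.
Then du = 4/(4*y + 4) dy and v = y**3/3.

y**3*log(4*y + 4)/3 - y**3/9 + y**2/6 - y/3 + log(y + 1)/3 + C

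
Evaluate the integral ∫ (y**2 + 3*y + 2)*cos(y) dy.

y**2*sin(y) + 3*y*sin(y) + 2*y*cos(y) + 3*cos(y) + C

Use integration by parts with u = y**2 + 3*y + 2, dv = cos(y) dy, so v = sin(y).
Apply parts 2 times (tabular method): alternate signs, differentiate u down to 0, integrate dv up.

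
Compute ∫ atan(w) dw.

Use integration by parts with u = arctan(w), dv = dw.
Then du = 1/(w**2 + 1) dw.

w*atan(w) - log(w**2 + 1)/2 + C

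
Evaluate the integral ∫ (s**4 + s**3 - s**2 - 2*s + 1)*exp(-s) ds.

(-s**4 - 5*s**3 - 14*s**2 - 26*s - 27)*exp(-s) + C

Use integration by parts with u = s**4 + s**3 - s**2 - 2*s + 1, dv = exp(-s) ds, so v = -exp(-s).
Apply parts 4 times (tabular method): alternate signs, differentiate u down to 0, integrate dv up.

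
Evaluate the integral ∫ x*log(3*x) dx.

x**2*(log(x) + log(3))/2 - x**2/4 + C

Use integration by parts with u = log(3*x), dv = x dx.
Then du = 1/x dx and v = x**2/2.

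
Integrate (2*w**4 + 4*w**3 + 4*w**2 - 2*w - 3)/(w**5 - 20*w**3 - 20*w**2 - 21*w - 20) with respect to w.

Factor the denominator: (w - 5)*(w + 1)*(w + 4)*(w**2 + 1).
Partial-fraction decomposition: (5*w + 116)/(442*(w**2 + 1)) + 325/(459*(w + 4)) - 1/(36*(w + 1)) + 1837/(1404*(w - 5)).
Integrate each term; A/(w−a) gives A·log|w−a|; the (Bw+D)/(w²+p²) term gives a log and an atan.

1837*log(w - 5)/1404 - log(w + 1)/36 + 325*log(w + 4)/459 + 5*log(w**2 + 1)/884 + 58*atan(w)/221 + C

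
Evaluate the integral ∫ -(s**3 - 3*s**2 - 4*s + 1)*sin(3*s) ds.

s**3*cos(3*s)/3 - s**2*sin(3*s)/3 - s**2*cos(3*s) + 2*s*sin(3*s)/3 - 14*s*cos(3*s)/9 + 14*sin(3*s)/27 + 5*cos(3*s)/9 + C

Use integration by parts with u = s**3 - 3*s**2 - 4*s + 1, dv = -sin(3*s) ds, so v = cos(3*s)/3.
Apply parts 3 times (tabular method): alternate signs, differentiate u down to 0, integrate dv up.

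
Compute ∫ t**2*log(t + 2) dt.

t**3*log(t + 2)/3 - t**3/9 + t**2/3 - 4*t/3 + 8*log(t + 2)/3 + C

Use integration by parts with u = log(t + 2), dv = t**2 dt.
Then du = 1/(t + 2) dt and v = t**3/3.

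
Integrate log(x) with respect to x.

x*log(x) - x + C

Use integration by parts with u = log(x), dv = dx.
Then du = 1/x dx and v = x.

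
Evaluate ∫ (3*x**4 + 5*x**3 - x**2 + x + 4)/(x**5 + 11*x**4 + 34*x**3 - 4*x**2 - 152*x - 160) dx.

Factor the denominator: (x - 2)*(x + 2)**2*(x + 4)*(x + 5).
Partial-fraction decomposition: 136/(7*(x + 5)) - 18/(x + 4) + 23/(16*(x + 2)) - 1/(4*(x + 2)**2) + 15/(112*(x - 2)).
Integrate each term; A/(x−a) gives A·log|x−a|; A/(x−a)² gives −A/(x−a).

15*log(x - 2)/112 + 23*log(x + 2)/16 - 18*log(x + 4) + 136*log(x + 5)/7 + 1/(4*x + 8) + C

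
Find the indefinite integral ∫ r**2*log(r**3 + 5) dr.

Let u = r**3 + 5, so du = (3*r**2) dr.
The integral becomes (1/3)·∫ log(u) du; integrate by parts with u′=log(u), dv′=du.

r**3*log(r**3 + 5)/3 - r**3/3 + 5*log(r**3 + 5)/3 + C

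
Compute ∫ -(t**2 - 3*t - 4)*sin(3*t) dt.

Use integration by parts with u = t**2 - 3*t - 4, dv = -sin(3*t) dt, so v = cos(3*t)/3.
Apply parts 2 times (tabular method): alternate signs, differentiate u down to 0, integrate dv up.

t**2*cos(3*t)/3 - 2*t*sin(3*t)/9 - t*cos(3*t) + sin(3*t)/3 - 38*cos(3*t)/27 + C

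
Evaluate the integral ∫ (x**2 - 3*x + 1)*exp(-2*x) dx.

(-x**2 + 2*x)*exp(-2*x)/2 + C

Use integration by parts with u = x**2 - 3*x + 1, dv = exp(-2*x) dx, so v = -exp(-2*x)/2.
Apply parts 2 times (tabular method): alternate signs, differentiate u down to 0, integrate dv up.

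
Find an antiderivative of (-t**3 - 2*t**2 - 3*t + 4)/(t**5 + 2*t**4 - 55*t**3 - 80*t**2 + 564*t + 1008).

Factor the denominator: (t - 6)*(t - 4)*(t + 2)*(t + 3)*(t + 7).
Partial-fraction decomposition: 27/(286*(t + 7)) - 11/(126*(t + 3)) + 1/(24*(t + 2)) + 26/(231*(t - 4)) - 151/(936*(t - 6)).
Integrate each term: A/(t−a) contributes A·log|t−a|.

-151*log(t - 6)/936 + 26*log(t - 4)/231 + log(t + 2)/24 - 11*log(t + 3)/126 + 27*log(t + 7)/286 + C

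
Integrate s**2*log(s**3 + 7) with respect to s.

Let u = s**3 + 7, so du = (3*s**2) ds.
The integral becomes (1/3)·∫ log(u) du; integrate by parts with u′=log(u), dv′=du.

s**3*log(s**3 + 7)/3 - s**3/3 + 7*log(s**3 + 7)/3 + C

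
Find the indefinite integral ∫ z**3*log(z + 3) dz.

z**4*log(z + 3)/4 - z**4/16 + z**3/4 - 9*z**2/8 + 27*z/4 - 81*log(z + 3)/4 + C

Use integration by parts with u = log(z + 3), dv = z**3 dz.
Then du = 1/(z + 3) dz and v = z**4/4.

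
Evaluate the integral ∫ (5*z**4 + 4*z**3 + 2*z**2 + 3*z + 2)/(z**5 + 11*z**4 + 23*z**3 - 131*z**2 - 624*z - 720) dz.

Factor the denominator: (z - 4)*(z + 3)**2*(z + 4)*(z + 5).
Partial-fraction decomposition: 1331/(18*(z + 5)) - 523/(4*(z + 4)) + 859/(14*(z + 3)) - 22/(z + 3)**2 + 113/(252*(z - 4)).
Integrate each term; A/(z−a) gives A·log|z−a|; A/(z−a)² gives −A/(z−a).

113*log(z - 4)/252 + 859*log(z + 3)/14 - 523*log(z + 4)/4 + 1331*log(z + 5)/18 + 22/(z + 3) + C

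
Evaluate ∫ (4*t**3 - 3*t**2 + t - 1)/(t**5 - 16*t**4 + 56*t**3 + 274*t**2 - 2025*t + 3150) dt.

Factor the denominator: (t - 7)*(t - 6)*(t - 5)*(t - 3)*(t + 5).
Partial-fraction decomposition: -581/(10560*(t + 5)) - 83/(192*(t - 3)) + 429/(40*(t - 5)) - 761/(33*(t - 6)) + 1231/(96*(t - 7)).
Integrate each term: A/(t−a) contributes A·log|t−a|.

1231*log(t - 7)/96 - 761*log(t - 6)/33 + 429*log(t - 5)/40 - 83*log(t - 3)/192 - 581*log(t + 5)/10560 + C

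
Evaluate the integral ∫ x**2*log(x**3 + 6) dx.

x**3*log(x**3 + 6)/3 - x**3/3 + 2*log(x**3 + 6) + C

Let u = x**3 + 6, so du = (3*x**2) dx.
The integral becomes (1/3)·∫ log(u) du; integrate by parts with u′=log(u), dv′=du.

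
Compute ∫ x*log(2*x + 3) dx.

x**2*log(2*x + 3)/2 - x**2/4 + 3*x/4 - 9*log(2*x + 3)/8 + C

Use integration by parts with u = log(2*x + 3), dv = x dx.
Then du = 2/(2*x + 3) dx and v = x**2/2.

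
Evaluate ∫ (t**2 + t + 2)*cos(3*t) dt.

Use integration by parts with u = t**2 + t + 2, dv = cos(3*t) dt, so v = sin(3*t)/3.
Apply parts 2 times (tabular method): alternate signs, differentiate u down to 0, integrate dv up.

t**2*sin(3*t)/3 + t*sin(3*t)/3 + 2*t*cos(3*t)/9 + 16*sin(3*t)/27 + cos(3*t)/9 + C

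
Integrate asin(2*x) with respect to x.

Use integration by parts with u = arcsin(2*x), dv = dx.
Then du = 2/sqrt(-4*x**2 + 1) dx.

x*asin(2*x) + sqrt(-4*x**2 + 1)/2 + C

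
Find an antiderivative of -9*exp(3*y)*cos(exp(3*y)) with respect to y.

Let u = exp(3*y), so du = (3*exp(3*y)) dy.
Rewriting, the integral becomes -3·∫ cos(u) du = -3·sin(u).
Substituting back, u = exp(3*y).

-3*sin(exp(3*y)) + C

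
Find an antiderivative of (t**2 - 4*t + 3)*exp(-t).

Use integration by parts with u = t**2 - 4*t + 3, dv = exp(-t) dt, so v = -exp(-t).
Apply parts 2 times (tabular method): alternate signs, differentiate u down to 0, integrate dv up.

(-t**2 + 2*t - 1)*exp(-t) + C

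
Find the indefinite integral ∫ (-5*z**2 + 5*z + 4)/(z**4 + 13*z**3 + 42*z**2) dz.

79*log(z)/882 - 103*log(z + 6)/18 + 276*log(z + 7)/49 - 2/(21*z) + C

Factor the denominator: z**2*(z + 6)*(z + 7).
Partial-fraction decomposition: 276/(49*(z + 7)) - 103/(18*(z + 6)) + 79/(882*z) + 2/(21*z**2).
Integrate each term; A/(z−a) gives A·log|z−a|; A/(z−a)² gives −A/(z−a).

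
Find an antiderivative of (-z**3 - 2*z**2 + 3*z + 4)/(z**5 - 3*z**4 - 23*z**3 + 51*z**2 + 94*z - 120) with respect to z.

-13*log(z - 5)/42 + 8*log(z - 3)/35 + log(z - 1)/30 + log(z + 2)/105 + 4*log(z + 4)/105 + C

Factor the denominator: (z - 5)*(z - 3)*(z - 1)*(z + 2)*(z + 4).
Partial-fraction decomposition: 4/(105*(z + 4)) + 1/(105*(z + 2)) + 1/(30*(z - 1)) + 8/(35*(z - 3)) - 13/(42*(z - 5)).
Integrate each term: A/(z−a) contributes A·log|z−a|.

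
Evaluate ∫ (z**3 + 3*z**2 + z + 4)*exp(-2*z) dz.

(-4*z**3 - 18*z**2 - 22*z - 27)*exp(-2*z)/8 + C

Use integration by parts with u = z**3 + 3*z**2 + z + 4, dv = exp(-2*z) dz, so v = -exp(-2*z)/2.
Apply parts 3 times (tabular method): alternate signs, differentiate u down to 0, integrate dv up.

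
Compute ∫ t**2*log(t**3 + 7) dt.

Let u = t**3 + 7, so du = (3*t**2) dt.
The integral becomes (1/3)·∫ log(u) du; integrate by parts with u′=log(u), dv′=du.

t**3*log(t**3 + 7)/3 - t**3/3 + 7*log(t**3 + 7)/3 + C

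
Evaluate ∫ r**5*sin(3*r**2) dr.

-r**4*cos(3*r**2)/6 + r**2*sin(3*r**2)/9 + cos(3*r**2)/27 + C

Let u = r², du = 2r dr; rewrite as (1/2)∫ u^2·sin(3u) du.
Now integrate by parts 2 times.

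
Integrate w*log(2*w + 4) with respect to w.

Use integration by parts with u = log(2*w + 4), dv = w dw.
Then du = 2/(2*w + 4) dw and v = w**2/2.

w**2*log(2*w + 4)/2 - w**2/4 + w - 2*log(w + 2) + C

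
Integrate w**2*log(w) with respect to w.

w**3*log(w)/3 - w**3/9 + C

Use integration by parts with u = log(w), dv = w**2 dw.
Then du = 1/w dw and v = w**3/3.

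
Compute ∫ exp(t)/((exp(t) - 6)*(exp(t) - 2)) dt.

log(exp(t) - 6)/4 - log(exp(t) - 2)/4 + C

Let u = e^t, du = e^t dt.
The integral becomes ∫ du/((u-6)(u-2)); decompose into partial fractions.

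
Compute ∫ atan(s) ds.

Use integration by parts with u = arctan(s), dv = ds.
Then du = 1/(s**2 + 1) ds.

s*atan(s) - log(s**2 + 1)/2 + C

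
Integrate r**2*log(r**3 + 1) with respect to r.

Let u = r**3 + 1, so du = (3*r**2) dr.
The integral becomes (1/3)·∫ log(u) du; integrate by parts with u′=log(u), dv′=du.

r**3*log(r**3 + 1)/3 - r**3/3 + log(r**3 + 1)/3 + C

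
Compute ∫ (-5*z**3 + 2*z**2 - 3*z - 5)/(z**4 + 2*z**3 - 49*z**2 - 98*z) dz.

5*log(z)/98 - 1643*log(z - 7)/882 + 49*log(z + 2)/90 - 1829*log(z + 7)/490 + C

Factor the denominator: z*(z - 7)*(z + 2)*(z + 7).
Partial-fraction decomposition: -1829/(490*(z + 7)) + 49/(90*(z + 2)) - 1643/(882*(z - 7)) + 5/(98*z).
Integrate each term: A/(z−a) contributes A·log|z−a|.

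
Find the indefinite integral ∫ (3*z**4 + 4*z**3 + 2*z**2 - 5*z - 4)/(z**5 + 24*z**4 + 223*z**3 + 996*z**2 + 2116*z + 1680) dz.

Factor the denominator: (z + 2)*(z + 4)*(z + 5)*(z + 6)*(z + 7).
Partial-fraction decomposition: 596/(3*(z + 7)) - 1561/(4*(z + 6)) + 241/(z + 5) - 140/(3*(z + 4)) + 1/(4*(z + 2)).
Integrate each term: A/(z−a) contributes A·log|z−a|.

log(z + 2)/4 - 140*log(z + 4)/3 + 241*log(z + 5) - 1561*log(z + 6)/4 + 596*log(z + 7)/3 + C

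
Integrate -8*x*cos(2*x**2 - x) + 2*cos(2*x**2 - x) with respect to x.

-2*sin(2*x**2 - x) + C

Let u = 2*x**2 - x, so du = (4*x - 1) dx.
Rewriting, the integral becomes -2·∫ cos(u) du = -2·sin(u).
Substituting back, u = 2*x**2 - x.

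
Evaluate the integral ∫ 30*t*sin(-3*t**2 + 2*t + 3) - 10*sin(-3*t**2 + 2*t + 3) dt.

Let u = 3*t**2 - 2*t - 3, so du = (6*t - 2) dt.
Rewriting, the integral becomes -5·∫ sin(u) du = -5·-cos(u).
Substituting back, u = 3*t**2 - 2*t - 3.

5*cos(-3*t**2 + 2*t + 3) + C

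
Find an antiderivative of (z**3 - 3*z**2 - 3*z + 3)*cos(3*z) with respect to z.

z**3*sin(3*z)/3 - z**2*sin(3*z) + z**2*cos(3*z)/3 - 11*z*sin(3*z)/9 - 2*z*cos(3*z)/3 + 11*sin(3*z)/9 - 11*cos(3*z)/27 + C

Use integration by parts with u = z**3 - 3*z**2 - 3*z + 3, dv = cos(3*z) dz, so v = sin(3*z)/3.
Apply parts 3 times (tabular method): alternate signs, differentiate u down to 0, integrate dv up.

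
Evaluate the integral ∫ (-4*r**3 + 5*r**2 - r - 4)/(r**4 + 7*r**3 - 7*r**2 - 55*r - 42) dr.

-7*log(r - 3)/20 - log(r + 1)/4 + 2*log(r + 2) - 27*log(r + 7)/5 + C

Factor the denominator: (r - 3)*(r + 1)*(r + 2)*(r + 7).
Partial-fraction decomposition: -27/(5*(r + 7)) + 2/(r + 2) - 1/(4*(r + 1)) - 7/(20*(r - 3)).
Integrate each term: A/(r−a) contributes A·log|r−a|.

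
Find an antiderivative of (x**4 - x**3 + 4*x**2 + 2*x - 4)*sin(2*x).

Use integration by parts with u = x**4 - x**3 + 4*x**2 + 2*x - 4, dv = sin(2*x) dx, so v = -cos(2*x)/2.
Apply parts 4 times (tabular method): alternate signs, differentiate u down to 0, integrate dv up.

-x**4*cos(2*x)/2 + x**3*sin(2*x) + x**3*cos(2*x)/2 - 3*x**2*sin(2*x)/4 - x**2*cos(2*x)/2 + x*sin(2*x)/2 - 7*x*cos(2*x)/4 + 7*sin(2*x)/8 + 9*cos(2*x)/4 + C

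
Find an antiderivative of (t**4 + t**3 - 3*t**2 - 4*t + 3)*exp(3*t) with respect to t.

Use integration by parts with u = t**4 + t**3 - 3*t**2 - 4*t + 3, dv = exp(3*t) dt, so v = exp(3*t)/3.
Apply parts 4 times (tabular method): alternate signs, differentiate u down to 0, integrate dv up.

(27*t**4 - 9*t**3 - 72*t**2 - 60*t + 101)*exp(3*t)/81 + C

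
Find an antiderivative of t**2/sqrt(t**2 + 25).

Substitute t = 5·tan(θ), so dt = 5·sec(θ)^2 dθ and the radical becomes sqrt(t**2 + 25) = 5·sec(θ) by the Pythagorean identity.
Integrate the resulting trig expression in θ, then back-substitute tan(θ) = t/5, sec(θ) = sqrt(t**2 + 25)/5 (absorbing any constant into C).

t*sqrt(t**2 + 25)/2 - 25*log(t + sqrt(t**2 + 25))/2 + C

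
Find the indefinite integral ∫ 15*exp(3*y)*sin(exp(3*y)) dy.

-5*cos(exp(3*y)) + C

Let u = exp(3*y), so du = (3*exp(3*y)) dy.
Rewriting, the integral becomes 5·∫ sin(u) du = 5·-cos(u).
Substituting back, u = exp(3*y).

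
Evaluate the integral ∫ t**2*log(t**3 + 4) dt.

Let u = t**3 + 4, so du = (3*t**2) dt.
The integral becomes (1/3)·∫ log(u) du; integrate by parts with u′=log(u), dv′=du.

t**3*log(t**3 + 4)/3 - t**3/3 + 4*log(t**3 + 4)/3 + C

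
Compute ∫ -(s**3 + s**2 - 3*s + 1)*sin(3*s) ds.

s**3*cos(3*s)/3 - s**2*sin(3*s)/3 + s**2*cos(3*s)/3 - 2*s*sin(3*s)/9 - 11*s*cos(3*s)/9 + 11*sin(3*s)/27 + 7*cos(3*s)/27 + C

Use integration by parts with u = s**3 + s**2 - 3*s + 1, dv = -sin(3*s) ds, so v = cos(3*s)/3.
Apply parts 3 times (tabular method): alternate signs, differentiate u down to 0, integrate dv up.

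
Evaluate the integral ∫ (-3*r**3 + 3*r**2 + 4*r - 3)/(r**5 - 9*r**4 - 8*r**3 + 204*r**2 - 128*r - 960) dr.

-519*log(r - 6)/160 + 283*log(r - 5)/63 - 131*log(r - 4)/96 - 25*log(r + 2)/672 + 221*log(r + 4)/1440 + C

Factor the denominator: (r - 6)*(r - 5)*(r - 4)*(r + 2)*(r + 4).
Partial-fraction decomposition: 221/(1440*(r + 4)) - 25/(672*(r + 2)) - 131/(96*(r - 4)) + 283/(63*(r - 5)) - 519/(160*(r - 6)).
Integrate each term: A/(r−a) contributes A·log|r−a|.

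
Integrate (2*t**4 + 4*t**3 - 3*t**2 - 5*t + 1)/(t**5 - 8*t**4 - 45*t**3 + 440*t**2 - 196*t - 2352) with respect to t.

5993*log(t - 7)/378 - 3319*log(t - 6)/208 + 701*log(t - 4)/396 + log(t + 2)/2160 + 3319*log(t + 7)/10010 + C

Factor the denominator: (t - 7)*(t - 6)*(t - 4)*(t + 2)*(t + 7).
Partial-fraction decomposition: 3319/(10010*(t + 7)) + 1/(2160*(t + 2)) + 701/(396*(t - 4)) - 3319/(208*(t - 6)) + 5993/(378*(t - 7)).
Integrate each term: A/(t−a) contributes A·log|t−a|.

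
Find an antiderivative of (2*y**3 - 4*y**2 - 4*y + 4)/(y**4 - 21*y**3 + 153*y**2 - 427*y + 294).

-929*log(y - 7)/18 + 268*log(y - 6)/5 + log(y - 1)/90 - 233/(3*y - 21) + C

Factor the denominator: (y - 7)**2*(y - 6)*(y - 1).
Partial-fraction decomposition: 1/(90*(y - 1)) + 268/(5*(y - 6)) - 929/(18*(y - 7)) + 233/(3*(y - 7)**2).
Integrate each term; A/(y−a) gives A·log|y−a|; A/(y−a)² gives −A/(y−a).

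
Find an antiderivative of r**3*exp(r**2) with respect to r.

Let u = r², du = 2r dr; rewrite as (1/2)∫ u^1·exp(1u) du.
Now integrate by parts 1 time.

(r**2 - 1)*exp(r**2)/2 + C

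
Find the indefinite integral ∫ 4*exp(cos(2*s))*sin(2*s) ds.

-2*exp(cos(2*s)) + C

Let u = cos(2*s), so du = (-2*sin(2*s)) ds.
Rewriting, the integral becomes -2·∫ e^u du = -2·e^u.
Substituting back, u = cos(2*s).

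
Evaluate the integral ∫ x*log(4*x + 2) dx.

Use integration by parts with u = log(4*x + 2), dv = x dx.
Then du = 4/(4*x + 2) dx and v = x**2/2.

x**2*log(4*x + 2)/2 - x**2/4 + x/4 - log(2*x + 1)/8 + C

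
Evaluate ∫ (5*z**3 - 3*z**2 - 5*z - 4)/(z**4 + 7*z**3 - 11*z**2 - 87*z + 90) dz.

89*log(z - 3)/144 + log(z - 1)/12 - 679*log(z + 5)/48 + 166*log(z + 6)/9 + C

Factor the denominator: (z - 3)*(z - 1)*(z + 5)*(z + 6).
Partial-fraction decomposition: 166/(9*(z + 6)) - 679/(48*(z + 5)) + 1/(12*(z - 1)) + 89/(144*(z - 3)).
Integrate each term: A/(z−a) contributes A·log|z−a|.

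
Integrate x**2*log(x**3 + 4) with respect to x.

Let u = x**3 + 4, so du = (3*x**2) dx.
The integral becomes (1/3)·∫ log(u) du; integrate by parts with u′=log(u), dv′=du.

x**3*log(x**3 + 4)/3 - x**3/3 + 4*log(x**3 + 4)/3 + C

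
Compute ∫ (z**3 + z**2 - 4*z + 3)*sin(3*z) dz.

Use integration by parts with u = z**3 + z**2 - 4*z + 3, dv = sin(3*z) dz, so v = -cos(3*z)/3.
Apply parts 3 times (tabular method): alternate signs, differentiate u down to 0, integrate dv up.

-z**3*cos(3*z)/3 + z**2*sin(3*z)/3 - z**2*cos(3*z)/3 + 2*z*sin(3*z)/9 + 14*z*cos(3*z)/9 - 14*sin(3*z)/27 - 25*cos(3*z)/27 + C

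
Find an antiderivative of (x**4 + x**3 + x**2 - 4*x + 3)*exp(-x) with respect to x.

(-x**4 - 5*x**3 - 16*x**2 - 28*x - 31)*exp(-x) + C

Use integration by parts with u = x**4 + x**3 + x**2 - 4*x + 3, dv = exp(-x) dx, so v = -exp(-x).
Apply parts 4 times (tabular method): alternate signs, differentiate u down to 0, integrate dv up.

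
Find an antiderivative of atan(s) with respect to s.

Use integration by parts with u = arctan(s), dv = ds.
Then du = 1/(s**2 + 1) ds.

s*atan(s) - log(s**2 + 1)/2 + C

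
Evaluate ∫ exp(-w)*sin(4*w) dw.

-exp(-w)*sin(4*w)/17 - 4*exp(-w)*cos(4*w)/17 + C

Let I denote the integral. Integrate by parts with u = sin(4*w), dv = exp(-w) dw, so v = -exp(-w): I = -exp(-w)*sin(4*w) + 4·∫ exp(-w)*cos(4*w) dw.
Apply parts again with u = cos(4*w), dv = exp(-w) dw: ∫ exp(-w)*cos(4*w) dw = -exp(-w)*cos(4*w) − 4·I. Substituting back brings back I: I = -exp(-w)*sin(4*w) - 4*exp(-w)*cos(4*w) − 16·I.
Solving for I: (1 + 16)·I equals the remaining terms, so I = (1/17)·(-exp(-w)*sin(4*w) - 4*exp(-w)*cos(4*w)).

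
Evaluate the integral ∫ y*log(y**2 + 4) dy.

Let u = y**2 + 4, so du = (2*y) dy.
The integral becomes (1/2)·∫ log(u) du; integrate by parts with u′=log(u), dv′=du.

y**2*log(y**2 + 4)/2 - y**2/2 + 2*log(y**2 + 4) + C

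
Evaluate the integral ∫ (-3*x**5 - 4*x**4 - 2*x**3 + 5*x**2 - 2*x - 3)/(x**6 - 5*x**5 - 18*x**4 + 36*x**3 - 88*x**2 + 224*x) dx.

Factor the denominator: x*(x - 7)*(x - 2)*(x + 4)*(x**2 + 4).
Partial-fraction decomposition: 3*(187*x - 1818)/(8480*(x**2 + 4)) - 2261/(5280*(x + 4)) + 163/(480*(x - 2)) - 60483/(20405*(x - 7)) - 3/(224*x).
Integrate each term; A/(x−a) gives A·log|x−a|; the (Bx+D)/(x²+p²) term gives a log and an atan.

-3*log(x)/224 - 60483*log(x - 7)/20405 + 163*log(x - 2)/480 - 2261*log(x + 4)/5280 + 561*log(x**2 + 4)/16960 - 2727*atan(x/2)/8480 + C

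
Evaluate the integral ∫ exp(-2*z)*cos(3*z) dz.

3*exp(-2*z)*sin(3*z)/13 - 2*exp(-2*z)*cos(3*z)/13 + C

Let I denote the integral. Integrate by parts with u = cos(3*z), dv = exp(-2*z) dz, so v = -exp(-2*z)/2: I = -exp(-2*z)*cos(3*z)/2 − (3/2)·∫ exp(-2*z)*sin(3*z) dz.
Apply parts again with u = sin(3*z), dv = exp(-2*z) dz: ∫ exp(-2*z)*sin(3*z) dz = -exp(-2*z)*sin(3*z)/2 + (3/2)·I. Substituting back brings back I: I = 3*exp(-2*z)*sin(3*z)/4 - exp(-2*z)*cos(3*z)/2 − (9/4)·I.
Solving for I: (1 + 9/4)·I equals the remaining terms, so I = (4/13)·(3*exp(-2*z)*sin(3*z)/4 - exp(-2*z)*cos(3*z)/2).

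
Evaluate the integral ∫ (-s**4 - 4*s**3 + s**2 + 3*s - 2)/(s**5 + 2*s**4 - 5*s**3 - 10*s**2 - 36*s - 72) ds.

Factor the denominator: (s - 3)*(s + 2)*(s + 3)*(s**2 + 4).
Partial-fraction decomposition: -(15*s + 8)/(26*(s**2 + 4)) + 25/(78*(s + 3)) - 3/(10*(s + 2)) - 173/(390*(s - 3)).
Integrate each term; A/(s−a) gives A·log|s−a|; the (Bs+D)/(s²+p²) term gives a log and an atan.

-173*log(s - 3)/390 - 3*log(s + 2)/10 + 25*log(s + 3)/78 - 15*log(s**2 + 4)/52 - 2*atan(s/2)/13 + C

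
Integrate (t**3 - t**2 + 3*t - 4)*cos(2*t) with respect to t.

t**3*sin(2*t)/2 - t**2*sin(2*t)/2 + 3*t**2*cos(2*t)/4 + 3*t*sin(2*t)/4 - t*cos(2*t)/2 - 7*sin(2*t)/4 + 3*cos(2*t)/8 + C

Use integration by parts with u = t**3 - t**2 + 3*t - 4, dv = cos(2*t) dt, so v = sin(2*t)/2.
Apply parts 3 times (tabular method): alternate signs, differentiate u down to 0, integrate dv up.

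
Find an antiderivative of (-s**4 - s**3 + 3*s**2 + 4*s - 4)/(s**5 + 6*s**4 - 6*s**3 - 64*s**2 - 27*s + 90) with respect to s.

Factor the denominator: (s - 3)*(s - 1)*(s + 2)*(s + 3)*(s + 5).
Partial-fraction decomposition: -449/(288*(s + 5)) + 43/(48*(s + 3)) - 8/(45*(s + 2)) - 1/(144*(s - 1)) - 73/(480*(s - 3)).
Integrate each term: A/(s−a) contributes A·log|s−a|.

-73*log(s - 3)/480 - log(s - 1)/144 - 8*log(s + 2)/45 + 43*log(s + 3)/48 - 449*log(s + 5)/288 + C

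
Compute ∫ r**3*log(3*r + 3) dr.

r**4*log(3*r + 3)/4 - r**4/16 + r**3/12 - r**2/8 + r/4 - log(r + 1)/4 + C

Use integration by parts with u = log(3*r + 3), dv = r**3 dr.
Then du = 3/(3*r + 3) dr and v = r**4/4.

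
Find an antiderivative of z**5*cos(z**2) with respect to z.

z**4*sin(z**2)/2 + z**2*cos(z**2) - sin(z**2) + C

Let u = z², du = 2z dz; rewrite as (1/2)∫ u^2·cos(1u) du.
Now integrate by parts 2 times.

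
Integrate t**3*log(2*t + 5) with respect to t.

Use integration by parts with u = log(2*t + 5), dv = t**3 dt.
Then du = 2/(2*t + 5) dt and v = t**4/4.

t**4*log(2*t + 5)/4 - t**4/16 + 5*t**3/24 - 25*t**2/32 + 125*t/32 - 625*log(2*t + 5)/64 + C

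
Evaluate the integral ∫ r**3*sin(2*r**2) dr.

Let u = r², du = 2r dr; rewrite as (1/2)∫ u^1·sin(2u) du.
Now integrate by parts 1 time.

-r**2*cos(2*r**2)/4 + sin(2*r**2)/8 + C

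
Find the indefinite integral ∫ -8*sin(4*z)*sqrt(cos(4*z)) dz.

4*cos(4*z)**(3/2)/3 + C

Let u = cos(4*z), so du = (-4*sin(4*z)) dz.
Rewriting, the integral becomes 2·∫ √u du = 2·(2/3)u^(3/2).
Substituting back, u = cos(4*z).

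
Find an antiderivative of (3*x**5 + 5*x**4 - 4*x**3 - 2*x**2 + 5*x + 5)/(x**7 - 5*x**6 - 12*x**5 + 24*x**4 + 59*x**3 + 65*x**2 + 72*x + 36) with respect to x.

28907*log(x - 6)/43512 - 257*log(x - 3)/600 - 45*log(x + 1)/392 + 3*log(x + 2)/200 - 63*log(x**2 + 1)/925 + 132*atan(x)/925 - 1/(14*x + 14) + C

Factor the denominator: (x - 6)*(x - 3)*(x + 1)**2*(x + 2)*(x**2 + 1).
Partial-fraction decomposition: -6*(21*x - 22)/(925*(x**2 + 1)) + 3/(200*(x + 2)) - 45/(392*(x + 1)) + 1/(14*(x + 1)**2) - 257/(600*(x - 3)) + 28907/(43512*(x - 6)).
Integrate each term; A/(x−a) gives A·log|x−a|; the (Bx+D)/(x²+p²) term gives a log and an atan.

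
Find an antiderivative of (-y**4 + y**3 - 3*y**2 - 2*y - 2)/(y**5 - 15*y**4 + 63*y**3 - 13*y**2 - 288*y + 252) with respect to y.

Factor the denominator: (y - 7)*(y - 6)*(y - 3)*(y - 1)*(y + 2).
Partial-fraction decomposition: -17/(540*(y + 2)) + 7/(180*(y - 1)) - 89/(120*(y - 3)) + 601/(60*(y - 6)) - 2221/(216*(y - 7)).
Integrate each term: A/(y−a) contributes A·log|y−a|.

-2221*log(y - 7)/216 + 601*log(y - 6)/60 - 89*log(y - 3)/120 + 7*log(y - 1)/180 - 17*log(y + 2)/540 + C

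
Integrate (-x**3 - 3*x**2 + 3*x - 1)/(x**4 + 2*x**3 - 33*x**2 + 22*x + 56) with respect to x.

Factor the denominator: (x - 4)*(x - 2)*(x + 1)*(x + 7).
Partial-fraction decomposition: -29/(99*(x + 7)) - 1/(15*(x + 1)) + 5/(18*(x - 2)) - 101/(110*(x - 4)).
Integrate each term: A/(x−a) contributes A·log|x−a|.

-101*log(x - 4)/110 + 5*log(x - 2)/18 - log(x + 1)/15 - 29*log(x + 7)/99 + C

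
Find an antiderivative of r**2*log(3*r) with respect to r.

r**3*(log(r) + log(3))/3 - r**3/9 + C

Use integration by parts with u = log(3*r), dv = r**2 dr.
Then du = 1/r dr and v = r**3/3.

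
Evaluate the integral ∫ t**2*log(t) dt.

t**3*log(t)/3 - t**3/9 + C

Use integration by parts with u = log(t), dv = t**2 dt.
Then du = 1/t dt and v = t**3/3.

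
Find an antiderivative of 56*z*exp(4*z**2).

Let u = 4*z**2, so du = (8*z) dz.
Rewriting, the integral becomes 7·∫ e^u du = 7·e^u.
Substituting back, u = 4*z**2.

7*exp(4*z**2) + C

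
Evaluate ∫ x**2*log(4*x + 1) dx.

x**3*log(4*x + 1)/3 - x**3/9 + x**2/24 - x/48 + log(4*x + 1)/192 + C

Use integration by parts with u = log(4*x + 1), dv = x**2 dx.
Then du = 4/(4*x + 1) dx and v = x**3/3.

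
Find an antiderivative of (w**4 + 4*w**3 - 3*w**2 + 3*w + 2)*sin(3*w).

Use integration by parts with u = w**4 + 4*w**3 - 3*w**2 + 3*w + 2, dv = sin(3*w) dw, so v = -cos(3*w)/3.
Apply parts 4 times (tabular method): alternate signs, differentiate u down to 0, integrate dv up.

-w**4*cos(3*w)/3 + 4*w**3*sin(3*w)/9 - 4*w**3*cos(3*w)/3 + 4*w**2*sin(3*w)/3 + 13*w**2*cos(3*w)/9 - 26*w*sin(3*w)/27 - w*cos(3*w)/9 + sin(3*w)/27 - 80*cos(3*w)/81 + C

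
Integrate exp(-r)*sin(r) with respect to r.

-exp(-r)*sin(r)/2 - exp(-r)*cos(r)/2 + C

Let I denote the integral. Integrate by parts with u = sin(r), dv = exp(-r) dr, so v = -exp(-r): I = -exp(-r)*sin(r) + ∫ exp(-r)*cos(r) dr.
Apply parts again with u = cos(r), dv = exp(-r) dr: ∫ exp(-r)*cos(r) dr = -exp(-r)*cos(r) − I. Substituting back brings back I: I = -exp(-r)*sin(r) - exp(-r)*cos(r) − I.
Solving for I: (1 + 1)·I equals the remaining terms, so I = (1/2)·(-exp(-r)*sin(r) - exp(-r)*cos(r)).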